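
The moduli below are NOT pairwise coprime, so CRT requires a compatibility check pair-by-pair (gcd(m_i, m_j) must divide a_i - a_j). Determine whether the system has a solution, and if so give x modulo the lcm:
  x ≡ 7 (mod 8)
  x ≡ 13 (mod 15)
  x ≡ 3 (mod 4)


Moduli 8, 15, 4 are not pairwise coprime, so CRT works modulo lcm(m_i) when all pairwise compatibility conditions hold.
Pairwise compatibility: gcd(m_i, m_j) must divide a_i - a_j for every pair.
Merge one congruence at a time:
  Start: x ≡ 7 (mod 8).
  Combine with x ≡ 13 (mod 15): gcd(8, 15) = 1; 13 - 7 = 6, which IS divisible by 1, so compatible.
    Write x = 7 + 8·t and substitute into x ≡ 13 (mod 15): 8·t ≡ 13 − 7 = 6 (mod 15).
    The inverse of 8 mod 15 is 2 (since 8·2 = 16 = 1·15 + 1), so t ≡ 2·6 = 12 ≡ 12 (mod 15).
    Then x = 7 + 8·12 = 103, valid modulo lcm(8, 15) = 120: x ≡ 103 (mod 120).
  Combine with x ≡ 3 (mod 4): gcd(120, 4) = 4; 3 - 103 = -100, which IS divisible by 4, so compatible.
    Write x = 103 + 120·t and substitute into x ≡ 3 (mod 4): 120·t ≡ 3 − 103 = -100 (mod 4).
    Divide the congruence (and modulus) by g = 4: 30·t ≡ -25 (mod 1).
    Modulo 1 every t works; take t = 0.
    Then x = 103 + 120·0 = 103, valid modulo lcm(120, 4) = 120: x ≡ 103 (mod 120).
Verify: 103 mod 8 = 7, 103 mod 15 = 13, 103 mod 4 = 3.

x ≡ 103 (mod 120).


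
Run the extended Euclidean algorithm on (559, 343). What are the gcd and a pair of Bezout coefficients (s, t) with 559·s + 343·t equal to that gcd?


Euclidean algorithm on (559, 343) — divide until remainder is 0:
  559 = 1 · 343 + 216
  343 = 1 · 216 + 127
  216 = 1 · 127 + 89
  127 = 1 · 89 + 38
  89 = 2 · 38 + 13
  38 = 2 · 13 + 12
  13 = 1 · 12 + 1
  12 = 12 · 1 + 0
gcd(559, 343) = 1.
Track Bezout coefficients alongside the remainders: start with r₀ = 559 = a·1 + b·0 (s = 1, t = 0) and r₁ = 343 = a·0 + b·1 (s = 0, t = 1); each new remainder r_{k+1} = r_{k-1} − q_k·r_k inherits s_{k+1} = s_{k-1} − q_k·s_k, t_{k+1} = t_{k-1} − q_k·t_k, so r_k = a·s_k + b·t_k at every step:
  q = 1: r = 216, s = 1 − 1·0 = 1, t = 0 − 1·1 = -1  (check: 559·1 + 343·(-1) = 216)
  q = 1: r = 127, s = 0 − 1·1 = -1, t = 1 − 1·(-1) = 2  (check: 559·(-1) + 343·2 = 127)
  q = 1: r = 89, s = 1 − 1·(-1) = 2, t = -1 − 1·2 = -3  (check: 559·2 + 343·(-3) = 89)
  q = 1: r = 38, s = -1 − 1·2 = -3, t = 2 − 1·(-3) = 5  (check: 559·(-3) + 343·5 = 38)
  q = 2: r = 13, s = 2 − 2·(-3) = 8, t = -3 − 2·5 = -13  (check: 559·8 + 343·(-13) = 13)
  q = 2: r = 12, s = -3 − 2·8 = -19, t = 5 − 2·(-13) = 31  (check: 559·(-19) + 343·31 = 12)
  q = 1: r = 1, s = 8 − 1·(-19) = 27, t = -13 − 1·31 = -44  (check: 559·27 + 343·(-44) = 1)
The row with r = 1 (the gcd) gives the Bezout coefficients s = 27, t = -44.
Result: 559 · (27) + 343 · (-44) = 1.

gcd(559, 343) = 1; s = 27, t = -44 (check: 559·27 + 343·(-44) = 1).


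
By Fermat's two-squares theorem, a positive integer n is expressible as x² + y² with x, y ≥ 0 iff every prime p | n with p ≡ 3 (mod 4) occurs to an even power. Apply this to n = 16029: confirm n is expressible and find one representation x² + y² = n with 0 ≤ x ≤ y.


Step 1: Factor n = 16029 = 3^2 · 13 · 137.
Step 2: Check the mod-4 condition on each prime factor: 3 ≡ 3 (mod 4), exponent 2 (must be even); 13 ≡ 1 (mod 4), exponent 1; 137 ≡ 1 (mod 4), exponent 1.
All primes ≡ 3 (mod 4) appear to even exponent (or don't appear), so by the two-squares theorem n IS expressible as a sum of two squares.
Step 3: Build a representation. Group n = k² · m with k = 3 and m = 13 · 137 = 1781 (a product of primes ≡ 1 (mod 4)); a representation of m scales to one of n via (k·x)² + (k·y)² = k²(x² + y²). Each prime p ≡ 1 (mod 4) is itself a sum of two squares; find a² by testing p − a² for a perfect square:
  13: 13 − 1² = 12, 13 − 2² = 9 = 3² ⇒ 13 = 2² + 3².
  137: 137 − 1² = 136, 137 − 2² = 133, 137 − 3² = 128, 137 − 4² = 121 = 11² ⇒ 137 = 4² + 11².
  Combine using the Brahmagupta–Fibonacci identity (a² + b²)(c² + d²) = (ac − bd)² + (ad + bc)² = (ac + bd)² + (ad − bc)²:
  13 · 137 = 1781: from (2² + 3²)(4² + 11²), take (2·4 − 3·11, 2·11 + 3·4) = (8 − 33, 22 + 12) = (-25, 34); dropping signs (only squares matter) gives (25, 34); check 25² + 34² = 625 + 1156 = 1781 ✓.
  Scale by k = 3: (3·25, 3·34) = (75, 102).
Step 4: Order so x ≤ y and verify: 75² + 102² = 5625 + 10404 = 16029 = n. ✓

n = 16029 = 75² + 102² (one valid representation with x ≤ y).


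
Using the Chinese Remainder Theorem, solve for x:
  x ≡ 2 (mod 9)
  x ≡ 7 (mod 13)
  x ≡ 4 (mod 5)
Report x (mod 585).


Moduli 9, 13, 5 are pairwise coprime; by CRT there is a unique solution modulo M = 9 · 13 · 5 = 585.
Solve pairwise, accumulating the modulus:
  Start with x ≡ 2 (mod 9).
  Combine with x ≡ 7 (mod 13): since gcd(9, 13) = 1, we get a unique residue mod 117.
    Write x = 2 + 9·t and substitute into x ≡ 7 (mod 13): 9·t ≡ 7 − 2 = 5 (mod 13).
    The inverse of 9 mod 13 is 3 (since 9·3 = 27 = 2·13 + 1), so t ≡ 3·5 = 15 ≡ 2 (mod 13).
    Then x = 2 + 9·2 = 20, valid modulo lcm(9, 13) = 117: x ≡ 20 (mod 117).
  Combine with x ≡ 4 (mod 5): since gcd(117, 5) = 1, we get a unique residue mod 585.
    Write x = 20 + 117·t and substitute into x ≡ 4 (mod 5): 117·t ≡ 4 − 20 = -16 (mod 5).
    Reduce coefficients mod 5: 2·t ≡ 4 (mod 5).
    The inverse of 2 mod 5 is 3 (since 2·3 = 6 = 1·5 + 1), so t ≡ 3·4 = 12 ≡ 2 (mod 5).
    Then x = 20 + 117·2 = 254, valid modulo lcm(117, 5) = 585: x ≡ 254 (mod 585).
Verify: 254 mod 9 = 2 ✓, 254 mod 13 = 7 ✓, 254 mod 5 = 4 ✓.

x ≡ 254 (mod 585).


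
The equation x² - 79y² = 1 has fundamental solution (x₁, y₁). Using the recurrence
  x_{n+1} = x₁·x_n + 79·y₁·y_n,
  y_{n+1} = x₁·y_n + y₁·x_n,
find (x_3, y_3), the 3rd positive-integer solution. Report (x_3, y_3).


Step 1: Find the fundamental solution (x₁, y₁) of x² - 79y² = 1.
  Expand √79 as a continued fraction. a₀ = ⌊√79⌋ = 8; iterate m_{k+1} = d_k·a_k − m_k, d_{k+1} = (79 − m_{k+1}²)/d_k, a_{k+1} = ⌊(a₀ + m_{k+1})/d_{k+1}⌋ (starting m₀ = 0, d₀ = 1), with convergents p_k = a_k·p_{k-1} + p_{k-2}, q_k = a_k·q_{k-1} + q_{k-2} (p₋₁ = 1, q₋₁ = 0):
  k = 0: a₀ = 8; p₀/q₀ = 8/1; p₀² − 79·q₀² = 64 − 79 = -15.
  k = 1: m = 8, d = 15, a = ⌊(8 + 8)/15⌋ = 1; p/q = (1·8 + 1)/(1·1 + 0) = 9/1; p² − 79·q² = 81 − 79 = 2.
  k = 2: m = 7, d = 2, a = ⌊(8 + 7)/2⌋ = 7; p/q = (7·9 + 8)/(7·1 + 1) = 71/8; p² − 79·q² = 5041 − 5056 = -15.
  k = 3: m = 7, d = 15, a = ⌊(8 + 7)/15⌋ = 1; p/q = (1·71 + 9)/(1·8 + 1) = 80/9; p² − 79·q² = 6400 − 6399 = 1.
  The first convergent with p² − 79·q² = 1 gives the fundamental solution (x₁, y₁) = (80, 9).
Step 2: Apply the recurrence (x_{n+1}, y_{n+1}) = (x₁x_n + 79y₁y_n, x₁y_n + y₁x_n) repeatedly.
  From (x_1, y_1) = (80, 9): x_2 = 80·80 + 79·9·9 = 12799; y_2 = 80·9 + 9·80 = 1440.
  From (x_2, y_2) = (12799, 1440): x_3 = 80·12799 + 79·9·1440 = 2047760; y_3 = 80·1440 + 9·12799 = 230391.
Step 3: Verify x_3² - 79·y_3² = 4193321017600 - 4193321017599 = 1 (should be 1). ✓

(x_1, y_1) = (80, 9); (x_3, y_3) = (2047760, 230391).


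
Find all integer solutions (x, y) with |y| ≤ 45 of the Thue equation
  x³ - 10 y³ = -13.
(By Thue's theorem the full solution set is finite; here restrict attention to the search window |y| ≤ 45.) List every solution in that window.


The equation is x³ - 10y³ = -13. For fixed y, x³ = 10·y³ − 13, so a solution requires the RHS to be a perfect cube.
Strategy: iterate y from -45 to 45, compute RHS = 10·y³ − 13, and check whether it is a (positive or negative) perfect cube.
Check small values of y:
  y = 0: RHS = -13 is not a perfect cube.
  y = 1: RHS = -3 is not a perfect cube.
  y = -1: RHS = -23 is not a perfect cube.
  y = 2: RHS = 67 is not a perfect cube.
  y = -2: RHS = -93 is not a perfect cube.
  y = 3: RHS = 257 is not a perfect cube.
  y = -3: RHS = -283 is not a perfect cube.
Continuing the search up to |y| = 45 finds no solutions either.
No (x, y) in the scanned range satisfies the equation.

No integer solutions with |y| ≤ 45.


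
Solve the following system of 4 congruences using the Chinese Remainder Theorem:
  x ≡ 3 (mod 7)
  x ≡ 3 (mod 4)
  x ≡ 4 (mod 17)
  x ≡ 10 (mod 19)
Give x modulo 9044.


Product of moduli M = 7 · 4 · 17 · 19 = 9044.
Merge one congruence at a time:
  Start: x ≡ 3 (mod 7).
  Combine with x ≡ 3 (mod 4); new modulus lcm = 28.
    Write x = 3 + 7·t and substitute into x ≡ 3 (mod 4): 7·t ≡ 3 − 3 = 0 (mod 4).
    Reduce coefficients mod 4: 3·t ≡ 0 (mod 4).
    The inverse of 3 mod 4 is 3 (since 3·3 = 9 = 2·4 + 1), so t ≡ 3·0 = 0 ≡ 0 (mod 4).
    Then x = 3 + 7·0 = 3, valid modulo lcm(7, 4) = 28: x ≡ 3 (mod 28).
  Combine with x ≡ 4 (mod 17); new modulus lcm = 476.
    Write x = 3 + 28·t and substitute into x ≡ 4 (mod 17): 28·t ≡ 4 − 3 = 1 (mod 17).
    Reduce coefficients mod 17: 11·t ≡ 1 (mod 17).
    The inverse of 11 mod 17 is 14 (since 11·14 = 154 = 9·17 + 1), so t ≡ 14·1 = 14 ≡ 14 (mod 17).
    Then x = 3 + 28·14 = 395, valid modulo lcm(28, 17) = 476: x ≡ 395 (mod 476).
  Combine with x ≡ 10 (mod 19); new modulus lcm = 9044.
    Write x = 395 + 476·t and substitute into x ≡ 10 (mod 19): 476·t ≡ 10 − 395 = -385 (mod 19).
    Reduce coefficients mod 19: 1·t ≡ 14 (mod 19).
    So t ≡ 14 (mod 19).
    Then x = 395 + 476·14 = 7059, valid modulo lcm(476, 19) = 9044: x ≡ 7059 (mod 9044).
Verify against each original: 7059 mod 7 = 3, 7059 mod 4 = 3, 7059 mod 17 = 4, 7059 mod 19 = 10.

x ≡ 7059 (mod 9044).


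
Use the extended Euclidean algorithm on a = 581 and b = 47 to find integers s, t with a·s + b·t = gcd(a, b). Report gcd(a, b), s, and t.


Euclidean algorithm on (581, 47) — divide until remainder is 0:
  581 = 12 · 47 + 17
  47 = 2 · 17 + 13
  17 = 1 · 13 + 4
  13 = 3 · 4 + 1
  4 = 4 · 1 + 0
gcd(581, 47) = 1.
Track Bezout coefficients alongside the remainders: start with r₀ = 581 = a·1 + b·0 (s = 1, t = 0) and r₁ = 47 = a·0 + b·1 (s = 0, t = 1); each new remainder r_{k+1} = r_{k-1} − q_k·r_k inherits s_{k+1} = s_{k-1} − q_k·s_k, t_{k+1} = t_{k-1} − q_k·t_k, so r_k = a·s_k + b·t_k at every step:
  q = 12: r = 17, s = 1 − 12·0 = 1, t = 0 − 12·1 = -12  (check: 581·1 + 47·(-12) = 17)
  q = 2: r = 13, s = 0 − 2·1 = -2, t = 1 − 2·(-12) = 25  (check: 581·(-2) + 47·25 = 13)
  q = 1: r = 4, s = 1 − 1·(-2) = 3, t = -12 − 1·25 = -37  (check: 581·3 + 47·(-37) = 4)
  q = 3: r = 1, s = -2 − 3·3 = -11, t = 25 − 3·(-37) = 136  (check: 581·(-11) + 47·136 = 1)
The row with r = 1 (the gcd) gives the Bezout coefficients s = -11, t = 136.
Result: 581 · (-11) + 47 · (136) = 1.

gcd(581, 47) = 1; s = -11, t = 136 (check: 581·(-11) + 47·136 = 1).


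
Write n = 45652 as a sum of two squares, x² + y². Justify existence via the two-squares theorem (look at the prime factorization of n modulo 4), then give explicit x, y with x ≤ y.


Step 1: Factor n = 45652 = 2^2 · 101 · 113.
Step 2: Check the mod-4 condition on each prime factor: 2 = 2 (special); 101 ≡ 1 (mod 4), exponent 1; 113 ≡ 1 (mod 4), exponent 1.
All primes ≡ 3 (mod 4) appear to even exponent (or don't appear), so by the two-squares theorem n IS expressible as a sum of two squares.
Step 3: Build a representation. Group n = k² · m with k = 2 and m = 101 · 113 = 11413 (a product of primes ≡ 1 (mod 4)); a representation of m scales to one of n via (k·x)² + (k·y)² = k²(x² + y²). Each prime p ≡ 1 (mod 4) is itself a sum of two squares; find a² by testing p − a² for a perfect square:
  101: 101 − 1² = 100 = 10² ⇒ 101 = 1² + 10².
  113: 113 − 1² = 112, 113 − 2² = 109, 113 − 3² = 104, 113 − 4² = 97, 113 − 5² = 88, 113 − 6² = 77, 113 − 7² = 64 = 8² ⇒ 113 = 7² + 8².
  Combine using the Brahmagupta–Fibonacci identity (a² + b²)(c² + d²) = (ac − bd)² + (ad + bc)² = (ac + bd)² + (ad − bc)²:
  101 · 113 = 11413: from (1² + 10²)(7² + 8²), take (1·7 − 10·8, 1·8 + 10·7) = (7 − 80, 8 + 70) = (-73, 78); dropping signs (only squares matter) gives (73, 78); check 73² + 78² = 5329 + 6084 = 11413 ✓.
  Scale by k = 2: (2·73, 2·78) = (146, 156).
Step 4: Order so x ≤ y and verify: 146² + 156² = 21316 + 24336 = 45652 = n. ✓

n = 45652 = 146² + 156² (one valid representation with x ≤ y).


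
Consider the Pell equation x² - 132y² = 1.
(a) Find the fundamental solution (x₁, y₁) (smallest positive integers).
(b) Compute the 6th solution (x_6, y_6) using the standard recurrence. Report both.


Step 1: Find the fundamental solution (x₁, y₁) of x² - 132y² = 1.
  Expand √132 as a continued fraction. a₀ = ⌊√132⌋ = 11; iterate m_{k+1} = d_k·a_k − m_k, d_{k+1} = (132 − m_{k+1}²)/d_k, a_{k+1} = ⌊(a₀ + m_{k+1})/d_{k+1}⌋ (starting m₀ = 0, d₀ = 1), with convergents p_k = a_k·p_{k-1} + p_{k-2}, q_k = a_k·q_{k-1} + q_{k-2} (p₋₁ = 1, q₋₁ = 0):
  k = 0: a₀ = 11; p₀/q₀ = 11/1; p₀² − 132·q₀² = 121 − 132 = -11.
  k = 1: m = 11, d = 11, a = ⌊(11 + 11)/11⌋ = 2; p/q = (2·11 + 1)/(2·1 + 0) = 23/2; p² − 132·q² = 529 − 528 = 1.
  The first convergent with p² − 132·q² = 1 gives the fundamental solution (x₁, y₁) = (23, 2).
Step 2: Apply the recurrence (x_{n+1}, y_{n+1}) = (x₁x_n + 132y₁y_n, x₁y_n + y₁x_n) repeatedly.
  From (x_1, y_1) = (23, 2): x_2 = 23·23 + 132·2·2 = 1057; y_2 = 23·2 + 2·23 = 92.
  From (x_2, y_2) = (1057, 92): x_3 = 23·1057 + 132·2·92 = 48599; y_3 = 23·92 + 2·1057 = 4230.
  From (x_3, y_3) = (48599, 4230): x_4 = 23·48599 + 132·2·4230 = 2234497; y_4 = 23·4230 + 2·48599 = 194488.
  From (x_4, y_4) = (2234497, 194488): x_5 = 23·2234497 + 132·2·194488 = 102738263; y_5 = 23·194488 + 2·2234497 = 8942218.
  From (x_5, y_5) = (102738263, 8942218): x_6 = 23·102738263 + 132·2·8942218 = 4723725601; y_6 = 23·8942218 + 2·102738263 = 411147540.
Step 3: Verify x_6² - 132·y_6² = 22313583553542811201 - 22313583553542811200 = 1 (should be 1). ✓

(x_1, y_1) = (23, 2); (x_6, y_6) = (4723725601, 411147540).


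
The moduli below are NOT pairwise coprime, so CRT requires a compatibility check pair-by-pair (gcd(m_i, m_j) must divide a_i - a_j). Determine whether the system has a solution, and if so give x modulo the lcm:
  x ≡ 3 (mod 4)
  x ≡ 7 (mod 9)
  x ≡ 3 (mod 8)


Moduli 4, 9, 8 are not pairwise coprime, so CRT works modulo lcm(m_i) when all pairwise compatibility conditions hold.
Pairwise compatibility: gcd(m_i, m_j) must divide a_i - a_j for every pair.
Merge one congruence at a time:
  Start: x ≡ 3 (mod 4).
  Combine with x ≡ 7 (mod 9): gcd(4, 9) = 1; 7 - 3 = 4, which IS divisible by 1, so compatible.
    Write x = 3 + 4·t and substitute into x ≡ 7 (mod 9): 4·t ≡ 7 − 3 = 4 (mod 9).
    The inverse of 4 mod 9 is 7 (since 4·7 = 28 = 3·9 + 1), so t ≡ 7·4 = 28 ≡ 1 (mod 9).
    Then x = 3 + 4·1 = 7, valid modulo lcm(4, 9) = 36: x ≡ 7 (mod 36).
  Combine with x ≡ 3 (mod 8): gcd(36, 8) = 4; 3 - 7 = -4, which IS divisible by 4, so compatible.
    Write x = 7 + 36·t and substitute into x ≡ 3 (mod 8): 36·t ≡ 3 − 7 = -4 (mod 8).
    Divide the congruence (and modulus) by g = 4: 9·t ≡ -1 (mod 2).
    Reduce coefficients mod 2: 1·t ≡ 1 (mod 2).
    So t ≡ 1 (mod 2).
    Then x = 7 + 36·1 = 43, valid modulo lcm(36, 8) = 72: x ≡ 43 (mod 72).
Verify: 43 mod 4 = 3, 43 mod 9 = 7, 43 mod 8 = 3.

x ≡ 43 (mod 72).


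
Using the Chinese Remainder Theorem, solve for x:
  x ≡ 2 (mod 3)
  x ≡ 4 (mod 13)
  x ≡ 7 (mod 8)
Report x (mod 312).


Moduli 3, 13, 8 are pairwise coprime; by CRT there is a unique solution modulo M = 3 · 13 · 8 = 312.
Solve pairwise, accumulating the modulus:
  Start with x ≡ 2 (mod 3).
  Combine with x ≡ 4 (mod 13): since gcd(3, 13) = 1, we get a unique residue mod 39.
    Write x = 2 + 3·t and substitute into x ≡ 4 (mod 13): 3·t ≡ 4 − 2 = 2 (mod 13).
    The inverse of 3 mod 13 is 9 (since 3·9 = 27 = 2·13 + 1), so t ≡ 9·2 = 18 ≡ 5 (mod 13).
    Then x = 2 + 3·5 = 17, valid modulo lcm(3, 13) = 39: x ≡ 17 (mod 39).
  Combine with x ≡ 7 (mod 8): since gcd(39, 8) = 1, we get a unique residue mod 312.
    Write x = 17 + 39·t and substitute into x ≡ 7 (mod 8): 39·t ≡ 7 − 17 = -10 (mod 8).
    Reduce coefficients mod 8: 7·t ≡ 6 (mod 8).
    The inverse of 7 mod 8 is 7 (since 7·7 = 49 = 6·8 + 1), so t ≡ 7·6 = 42 ≡ 2 (mod 8).
    Then x = 17 + 39·2 = 95, valid modulo lcm(39, 8) = 312: x ≡ 95 (mod 312).
Verify: 95 mod 3 = 2 ✓, 95 mod 13 = 4 ✓, 95 mod 8 = 7 ✓.

x ≡ 95 (mod 312).


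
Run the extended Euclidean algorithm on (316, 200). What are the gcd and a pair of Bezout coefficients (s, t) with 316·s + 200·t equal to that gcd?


Euclidean algorithm on (316, 200) — divide until remainder is 0:
  316 = 1 · 200 + 116
  200 = 1 · 116 + 84
  116 = 1 · 84 + 32
  84 = 2 · 32 + 20
  32 = 1 · 20 + 12
  20 = 1 · 12 + 8
  12 = 1 · 8 + 4
  8 = 2 · 4 + 0
gcd(316, 200) = 4.
Track Bezout coefficients alongside the remainders: start with r₀ = 316 = a·1 + b·0 (s = 1, t = 0) and r₁ = 200 = a·0 + b·1 (s = 0, t = 1); each new remainder r_{k+1} = r_{k-1} − q_k·r_k inherits s_{k+1} = s_{k-1} − q_k·s_k, t_{k+1} = t_{k-1} − q_k·t_k, so r_k = a·s_k + b·t_k at every step:
  q = 1: r = 116, s = 1 − 1·0 = 1, t = 0 − 1·1 = -1  (check: 316·1 + 200·(-1) = 116)
  q = 1: r = 84, s = 0 − 1·1 = -1, t = 1 − 1·(-1) = 2  (check: 316·(-1) + 200·2 = 84)
  q = 1: r = 32, s = 1 − 1·(-1) = 2, t = -1 − 1·2 = -3  (check: 316·2 + 200·(-3) = 32)
  q = 2: r = 20, s = -1 − 2·2 = -5, t = 2 − 2·(-3) = 8  (check: 316·(-5) + 200·8 = 20)
  q = 1: r = 12, s = 2 − 1·(-5) = 7, t = -3 − 1·8 = -11  (check: 316·7 + 200·(-11) = 12)
  q = 1: r = 8, s = -5 − 1·7 = -12, t = 8 − 1·(-11) = 19  (check: 316·(-12) + 200·19 = 8)
  q = 1: r = 4, s = 7 − 1·(-12) = 19, t = -11 − 1·19 = -30  (check: 316·19 + 200·(-30) = 4)
The row with r = 4 (the gcd) gives the Bezout coefficients s = 19, t = -30.
Result: 316 · (19) + 200 · (-30) = 4.

gcd(316, 200) = 4; s = 19, t = -30 (check: 316·19 + 200·(-30) = 4).


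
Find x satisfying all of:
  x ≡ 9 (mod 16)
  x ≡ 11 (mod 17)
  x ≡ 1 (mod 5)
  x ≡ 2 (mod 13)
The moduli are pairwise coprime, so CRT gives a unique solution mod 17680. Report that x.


Product of moduli M = 16 · 17 · 5 · 13 = 17680.
Merge one congruence at a time:
  Start: x ≡ 9 (mod 16).
  Combine with x ≡ 11 (mod 17); new modulus lcm = 272.
    Write x = 9 + 16·t and substitute into x ≡ 11 (mod 17): 16·t ≡ 11 − 9 = 2 (mod 17).
    The inverse of 16 mod 17 is 16 (since 16·16 = 256 = 15·17 + 1), so t ≡ 16·2 = 32 ≡ 15 (mod 17).
    Then x = 9 + 16·15 = 249, valid modulo lcm(16, 17) = 272: x ≡ 249 (mod 272).
  Combine with x ≡ 1 (mod 5); new modulus lcm = 1360.
    Write x = 249 + 272·t and substitute into x ≡ 1 (mod 5): 272·t ≡ 1 − 249 = -248 (mod 5).
    Reduce coefficients mod 5: 2·t ≡ 2 (mod 5).
    The inverse of 2 mod 5 is 3 (since 2·3 = 6 = 1·5 + 1), so t ≡ 3·2 = 6 ≡ 1 (mod 5).
    Then x = 249 + 272·1 = 521, valid modulo lcm(272, 5) = 1360: x ≡ 521 (mod 1360).
  Combine with x ≡ 2 (mod 13); new modulus lcm = 17680.
    Write x = 521 + 1360·t and substitute into x ≡ 2 (mod 13): 1360·t ≡ 2 − 521 = -519 (mod 13).
    Reduce coefficients mod 13: 8·t ≡ 1 (mod 13).
    The inverse of 8 mod 13 is 5 (since 8·5 = 40 = 3·13 + 1), so t ≡ 5·1 = 5 ≡ 5 (mod 13).
    Then x = 521 + 1360·5 = 7321, valid modulo lcm(1360, 13) = 17680: x ≡ 7321 (mod 17680).
Verify against each original: 7321 mod 16 = 9, 7321 mod 17 = 11, 7321 mod 5 = 1, 7321 mod 13 = 2.

x ≡ 7321 (mod 17680).


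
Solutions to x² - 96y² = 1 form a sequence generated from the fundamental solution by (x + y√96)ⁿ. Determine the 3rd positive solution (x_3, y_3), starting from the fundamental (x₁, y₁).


Step 1: Find the fundamental solution (x₁, y₁) of x² - 96y² = 1.
  Expand √96 as a continued fraction. a₀ = ⌊√96⌋ = 9; iterate m_{k+1} = d_k·a_k − m_k, d_{k+1} = (96 − m_{k+1}²)/d_k, a_{k+1} = ⌊(a₀ + m_{k+1})/d_{k+1}⌋ (starting m₀ = 0, d₀ = 1), with convergents p_k = a_k·p_{k-1} + p_{k-2}, q_k = a_k·q_{k-1} + q_{k-2} (p₋₁ = 1, q₋₁ = 0):
  k = 0: a₀ = 9; p₀/q₀ = 9/1; p₀² − 96·q₀² = 81 − 96 = -15.
  k = 1: m = 9, d = 15, a = ⌊(9 + 9)/15⌋ = 1; p/q = (1·9 + 1)/(1·1 + 0) = 10/1; p² − 96·q² = 100 − 96 = 4.
  k = 2: m = 6, d = 4, a = ⌊(9 + 6)/4⌋ = 3; p/q = (3·10 + 9)/(3·1 + 1) = 39/4; p² − 96·q² = 1521 − 1536 = -15.
  k = 3: m = 6, d = 15, a = ⌊(9 + 6)/15⌋ = 1; p/q = (1·39 + 10)/(1·4 + 1) = 49/5; p² − 96·q² = 2401 − 2400 = 1.
  The first convergent with p² − 96·q² = 1 gives the fundamental solution (x₁, y₁) = (49, 5).
Step 2: Apply the recurrence (x_{n+1}, y_{n+1}) = (x₁x_n + 96y₁y_n, x₁y_n + y₁x_n) repeatedly.
  From (x_1, y_1) = (49, 5): x_2 = 49·49 + 96·5·5 = 4801; y_2 = 49·5 + 5·49 = 490.
  From (x_2, y_2) = (4801, 490): x_3 = 49·4801 + 96·5·490 = 470449; y_3 = 49·490 + 5·4801 = 48015.
Step 3: Verify x_3² - 96·y_3² = 221322261601 - 221322261600 = 1 (should be 1). ✓

(x_1, y_1) = (49, 5); (x_3, y_3) = (470449, 48015).


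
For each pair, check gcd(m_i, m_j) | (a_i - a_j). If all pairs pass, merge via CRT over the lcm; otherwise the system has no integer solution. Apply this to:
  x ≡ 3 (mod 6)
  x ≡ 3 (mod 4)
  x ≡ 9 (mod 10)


Moduli 6, 4, 10 are not pairwise coprime, so CRT works modulo lcm(m_i) when all pairwise compatibility conditions hold.
Pairwise compatibility: gcd(m_i, m_j) must divide a_i - a_j for every pair.
Merge one congruence at a time:
  Start: x ≡ 3 (mod 6).
  Combine with x ≡ 3 (mod 4): gcd(6, 4) = 2; 3 - 3 = 0, which IS divisible by 2, so compatible.
    Write x = 3 + 6·t and substitute into x ≡ 3 (mod 4): 6·t ≡ 3 − 3 = 0 (mod 4).
    Divide the congruence (and modulus) by g = 2: 3·t ≡ 0 (mod 2).
    Reduce coefficients mod 2: 1·t ≡ 0 (mod 2).
    So t ≡ 0 (mod 2).
    Then x = 3 + 6·0 = 3, valid modulo lcm(6, 4) = 12: x ≡ 3 (mod 12).
  Combine with x ≡ 9 (mod 10): gcd(12, 10) = 2; 9 - 3 = 6, which IS divisible by 2, so compatible.
    Write x = 3 + 12·t and substitute into x ≡ 9 (mod 10): 12·t ≡ 9 − 3 = 6 (mod 10).
    Divide the congruence (and modulus) by g = 2: 6·t ≡ 3 (mod 5).
    Reduce coefficients mod 5: 1·t ≡ 3 (mod 5).
    So t ≡ 3 (mod 5).
    Then x = 3 + 12·3 = 39, valid modulo lcm(12, 10) = 60: x ≡ 39 (mod 60).
Verify: 39 mod 6 = 3, 39 mod 4 = 3, 39 mod 10 = 9.

x ≡ 39 (mod 60).


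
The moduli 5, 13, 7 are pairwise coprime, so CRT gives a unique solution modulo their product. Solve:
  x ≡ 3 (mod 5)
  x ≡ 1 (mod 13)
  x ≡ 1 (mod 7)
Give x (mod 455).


Moduli 5, 13, 7 are pairwise coprime; by CRT there is a unique solution modulo M = 5 · 13 · 7 = 455.
Solve pairwise, accumulating the modulus:
  Start with x ≡ 3 (mod 5).
  Combine with x ≡ 1 (mod 13): since gcd(5, 13) = 1, we get a unique residue mod 65.
    Write x = 3 + 5·t and substitute into x ≡ 1 (mod 13): 5·t ≡ 1 − 3 = -2 (mod 13).
    Reduce coefficients mod 13: 5·t ≡ 11 (mod 13).
    The inverse of 5 mod 13 is 8 (since 5·8 = 40 = 3·13 + 1), so t ≡ 8·11 = 88 ≡ 10 (mod 13).
    Then x = 3 + 5·10 = 53, valid modulo lcm(5, 13) = 65: x ≡ 53 (mod 65).
  Combine with x ≡ 1 (mod 7): since gcd(65, 7) = 1, we get a unique residue mod 455.
    Write x = 53 + 65·t and substitute into x ≡ 1 (mod 7): 65·t ≡ 1 − 53 = -52 (mod 7).
    Reduce coefficients mod 7: 2·t ≡ 4 (mod 7).
    The inverse of 2 mod 7 is 4 (since 2·4 = 8 = 1·7 + 1), so t ≡ 4·4 = 16 ≡ 2 (mod 7).
    Then x = 53 + 65·2 = 183, valid modulo lcm(65, 7) = 455: x ≡ 183 (mod 455).
Verify: 183 mod 5 = 3 ✓, 183 mod 13 = 1 ✓, 183 mod 7 = 1 ✓.

x ≡ 183 (mod 455).


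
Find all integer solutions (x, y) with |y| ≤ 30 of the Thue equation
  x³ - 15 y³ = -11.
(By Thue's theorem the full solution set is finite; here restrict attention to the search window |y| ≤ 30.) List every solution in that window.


The equation is x³ - 15y³ = -11. For fixed y, x³ = 15·y³ − 11, so a solution requires the RHS to be a perfect cube.
Strategy: iterate y from -30 to 30, compute RHS = 15·y³ − 11, and check whether it is a (positive or negative) perfect cube.
Check small values of y:
  y = 0: RHS = -11 is not a perfect cube.
  y = 1: RHS = 4 is not a perfect cube.
  y = -1: RHS = -26 is not a perfect cube.
  y = 2: RHS = 109 is not a perfect cube.
  y = -2: RHS = -131 is not a perfect cube.
  y = 3: RHS = 394 is not a perfect cube.
  y = -3: RHS = -416 is not a perfect cube.
Continuing the search up to |y| = 30 finds no solutions either.
No (x, y) in the scanned range satisfies the equation.

No integer solutions with |y| ≤ 30.


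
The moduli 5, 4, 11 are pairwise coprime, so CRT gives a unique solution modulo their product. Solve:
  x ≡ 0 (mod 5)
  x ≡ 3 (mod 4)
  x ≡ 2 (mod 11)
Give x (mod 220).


Moduli 5, 4, 11 are pairwise coprime; by CRT there is a unique solution modulo M = 5 · 4 · 11 = 220.
Solve pairwise, accumulating the modulus:
  Start with x ≡ 0 (mod 5).
  Combine with x ≡ 3 (mod 4): since gcd(5, 4) = 1, we get a unique residue mod 20.
    Write x = 0 + 5·t and substitute into x ≡ 3 (mod 4): 5·t ≡ 3 − 0 = 3 (mod 4).
    Reduce coefficients mod 4: 1·t ≡ 3 (mod 4).
    So t ≡ 3 (mod 4).
    Then x = 0 + 5·3 = 15, valid modulo lcm(5, 4) = 20: x ≡ 15 (mod 20).
  Combine with x ≡ 2 (mod 11): since gcd(20, 11) = 1, we get a unique residue mod 220.
    Write x = 15 + 20·t and substitute into x ≡ 2 (mod 11): 20·t ≡ 2 − 15 = -13 (mod 11).
    Reduce coefficients mod 11: 9·t ≡ 9 (mod 11).
    The inverse of 9 mod 11 is 5 (since 9·5 = 45 = 4·11 + 1), so t ≡ 5·9 = 45 ≡ 1 (mod 11).
    Then x = 15 + 20·1 = 35, valid modulo lcm(20, 11) = 220: x ≡ 35 (mod 220).
Verify: 35 mod 5 = 0 ✓, 35 mod 4 = 3 ✓, 35 mod 11 = 2 ✓.

x ≡ 35 (mod 220).


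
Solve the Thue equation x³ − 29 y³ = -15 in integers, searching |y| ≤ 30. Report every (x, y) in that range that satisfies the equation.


The equation is x³ - 29y³ = -15. For fixed y, x³ = 29·y³ − 15, so a solution requires the RHS to be a perfect cube.
Strategy: iterate y from -30 to 30, compute RHS = 29·y³ − 15, and check whether it is a (positive or negative) perfect cube.
Check small values of y:
  y = 0: RHS = -15 is not a perfect cube.
  y = 1: RHS = 14 is not a perfect cube.
  y = -1: RHS = -44 is not a perfect cube.
  y = 2: RHS = 217 is not a perfect cube.
  y = -2: RHS = -247 is not a perfect cube.
  y = 3: RHS = 768 is not a perfect cube.
  y = -3: RHS = -798 is not a perfect cube.
Continuing the search up to |y| = 30 finds no solutions either.
No (x, y) in the scanned range satisfies the equation.

No integer solutions with |y| ≤ 30.


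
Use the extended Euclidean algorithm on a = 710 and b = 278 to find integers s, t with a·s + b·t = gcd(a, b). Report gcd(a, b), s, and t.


Euclidean algorithm on (710, 278) — divide until remainder is 0:
  710 = 2 · 278 + 154
  278 = 1 · 154 + 124
  154 = 1 · 124 + 30
  124 = 4 · 30 + 4
  30 = 7 · 4 + 2
  4 = 2 · 2 + 0
gcd(710, 278) = 2.
Track Bezout coefficients alongside the remainders: start with r₀ = 710 = a·1 + b·0 (s = 1, t = 0) and r₁ = 278 = a·0 + b·1 (s = 0, t = 1); each new remainder r_{k+1} = r_{k-1} − q_k·r_k inherits s_{k+1} = s_{k-1} − q_k·s_k, t_{k+1} = t_{k-1} − q_k·t_k, so r_k = a·s_k + b·t_k at every step:
  q = 2: r = 154, s = 1 − 2·0 = 1, t = 0 − 2·1 = -2  (check: 710·1 + 278·(-2) = 154)
  q = 1: r = 124, s = 0 − 1·1 = -1, t = 1 − 1·(-2) = 3  (check: 710·(-1) + 278·3 = 124)
  q = 1: r = 30, s = 1 − 1·(-1) = 2, t = -2 − 1·3 = -5  (check: 710·2 + 278·(-5) = 30)
  q = 4: r = 4, s = -1 − 4·2 = -9, t = 3 − 4·(-5) = 23  (check: 710·(-9) + 278·23 = 4)
  q = 7: r = 2, s = 2 − 7·(-9) = 65, t = -5 − 7·23 = -166  (check: 710·65 + 278·(-166) = 2)
The row with r = 2 (the gcd) gives the Bezout coefficients s = 65, t = -166.
Result: 710 · (65) + 278 · (-166) = 2.

gcd(710, 278) = 2; s = 65, t = -166 (check: 710·65 + 278·(-166) = 2).


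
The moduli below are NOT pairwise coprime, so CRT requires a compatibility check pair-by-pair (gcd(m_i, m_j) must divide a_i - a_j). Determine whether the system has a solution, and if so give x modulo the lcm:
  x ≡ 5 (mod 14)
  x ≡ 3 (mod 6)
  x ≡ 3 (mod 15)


Moduli 14, 6, 15 are not pairwise coprime, so CRT works modulo lcm(m_i) when all pairwise compatibility conditions hold.
Pairwise compatibility: gcd(m_i, m_j) must divide a_i - a_j for every pair.
Merge one congruence at a time:
  Start: x ≡ 5 (mod 14).
  Combine with x ≡ 3 (mod 6): gcd(14, 6) = 2; 3 - 5 = -2, which IS divisible by 2, so compatible.
    Write x = 5 + 14·t and substitute into x ≡ 3 (mod 6): 14·t ≡ 3 − 5 = -2 (mod 6).
    Divide the congruence (and modulus) by g = 2: 7·t ≡ -1 (mod 3).
    Reduce coefficients mod 3: 1·t ≡ 2 (mod 3).
    So t ≡ 2 (mod 3).
    Then x = 5 + 14·2 = 33, valid modulo lcm(14, 6) = 42: x ≡ 33 (mod 42).
  Combine with x ≡ 3 (mod 15): gcd(42, 15) = 3; 3 - 33 = -30, which IS divisible by 3, so compatible.
    Write x = 33 + 42·t and substitute into x ≡ 3 (mod 15): 42·t ≡ 3 − 33 = -30 (mod 15).
    Divide the congruence (and modulus) by g = 3: 14·t ≡ -10 (mod 5).
    Reduce coefficients mod 5: 4·t ≡ 0 (mod 5).
    The inverse of 4 mod 5 is 4 (since 4·4 = 16 = 3·5 + 1), so t ≡ 4·0 = 0 ≡ 0 (mod 5).
    Then x = 33 + 42·0 = 33, valid modulo lcm(42, 15) = 210: x ≡ 33 (mod 210).
Verify: 33 mod 14 = 5, 33 mod 6 = 3, 33 mod 15 = 3.

x ≡ 33 (mod 210).


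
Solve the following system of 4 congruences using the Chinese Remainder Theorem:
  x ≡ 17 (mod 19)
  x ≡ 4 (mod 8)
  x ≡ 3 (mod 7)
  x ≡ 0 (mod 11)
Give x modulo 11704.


Product of moduli M = 19 · 8 · 7 · 11 = 11704.
Merge one congruence at a time:
  Start: x ≡ 17 (mod 19).
  Combine with x ≡ 4 (mod 8); new modulus lcm = 152.
    Write x = 17 + 19·t and substitute into x ≡ 4 (mod 8): 19·t ≡ 4 − 17 = -13 (mod 8).
    Reduce coefficients mod 8: 3·t ≡ 3 (mod 8).
    The inverse of 3 mod 8 is 3 (since 3·3 = 9 = 1·8 + 1), so t ≡ 3·3 = 9 ≡ 1 (mod 8).
    Then x = 17 + 19·1 = 36, valid modulo lcm(19, 8) = 152: x ≡ 36 (mod 152).
  Combine with x ≡ 3 (mod 7); new modulus lcm = 1064.
    Write x = 36 + 152·t and substitute into x ≡ 3 (mod 7): 152·t ≡ 3 − 36 = -33 (mod 7).
    Reduce coefficients mod 7: 5·t ≡ 2 (mod 7).
    The inverse of 5 mod 7 is 3 (since 5·3 = 15 = 2·7 + 1), so t ≡ 3·2 = 6 ≡ 6 (mod 7).
    Then x = 36 + 152·6 = 948, valid modulo lcm(152, 7) = 1064: x ≡ 948 (mod 1064).
  Combine with x ≡ 0 (mod 11); new modulus lcm = 11704.
    Write x = 948 + 1064·t and substitute into x ≡ 0 (mod 11): 1064·t ≡ 0 − 948 = -948 (mod 11).
    Reduce coefficients mod 11: 8·t ≡ 9 (mod 11).
    The inverse of 8 mod 11 is 7 (since 8·7 = 56 = 5·11 + 1), so t ≡ 7·9 = 63 ≡ 8 (mod 11).
    Then x = 948 + 1064·8 = 9460, valid modulo lcm(1064, 11) = 11704: x ≡ 9460 (mod 11704).
Verify against each original: 9460 mod 19 = 17, 9460 mod 8 = 4, 9460 mod 7 = 3, 9460 mod 11 = 0.

x ≡ 9460 (mod 11704).


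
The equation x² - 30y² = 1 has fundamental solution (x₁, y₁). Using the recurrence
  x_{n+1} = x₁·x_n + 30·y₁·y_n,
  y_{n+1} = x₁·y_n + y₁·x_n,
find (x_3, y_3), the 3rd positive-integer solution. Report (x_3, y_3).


Step 1: Find the fundamental solution (x₁, y₁) of x² - 30y² = 1.
  Expand √30 as a continued fraction. a₀ = ⌊√30⌋ = 5; iterate m_{k+1} = d_k·a_k − m_k, d_{k+1} = (30 − m_{k+1}²)/d_k, a_{k+1} = ⌊(a₀ + m_{k+1})/d_{k+1}⌋ (starting m₀ = 0, d₀ = 1), with convergents p_k = a_k·p_{k-1} + p_{k-2}, q_k = a_k·q_{k-1} + q_{k-2} (p₋₁ = 1, q₋₁ = 0):
  k = 0: a₀ = 5; p₀/q₀ = 5/1; p₀² − 30·q₀² = 25 − 30 = -5.
  k = 1: m = 5, d = 5, a = ⌊(5 + 5)/5⌋ = 2; p/q = (2·5 + 1)/(2·1 + 0) = 11/2; p² − 30·q² = 121 − 120 = 1.
  The first convergent with p² − 30·q² = 1 gives the fundamental solution (x₁, y₁) = (11, 2).
Step 2: Apply the recurrence (x_{n+1}, y_{n+1}) = (x₁x_n + 30y₁y_n, x₁y_n + y₁x_n) repeatedly.
  From (x_1, y_1) = (11, 2): x_2 = 11·11 + 30·2·2 = 241; y_2 = 11·2 + 2·11 = 44.
  From (x_2, y_2) = (241, 44): x_3 = 11·241 + 30·2·44 = 5291; y_3 = 11·44 + 2·241 = 966.
Step 3: Verify x_3² - 30·y_3² = 27994681 - 27994680 = 1 (should be 1). ✓

(x_1, y_1) = (11, 2); (x_3, y_3) = (5291, 966).


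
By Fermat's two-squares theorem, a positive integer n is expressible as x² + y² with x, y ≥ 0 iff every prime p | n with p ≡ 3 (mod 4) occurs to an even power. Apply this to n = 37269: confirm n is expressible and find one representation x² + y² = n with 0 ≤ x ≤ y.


Step 1: Factor n = 37269 = 3^2 · 41 · 101.
Step 2: Check the mod-4 condition on each prime factor: 3 ≡ 3 (mod 4), exponent 2 (must be even); 41 ≡ 1 (mod 4), exponent 1; 101 ≡ 1 (mod 4), exponent 1.
All primes ≡ 3 (mod 4) appear to even exponent (or don't appear), so by the two-squares theorem n IS expressible as a sum of two squares.
Step 3: Build a representation. Group n = k² · m with k = 3 and m = 41 · 101 = 4141 (a product of primes ≡ 1 (mod 4)); a representation of m scales to one of n via (k·x)² + (k·y)² = k²(x² + y²). Each prime p ≡ 1 (mod 4) is itself a sum of two squares; find a² by testing p − a² for a perfect square:
  41: 41 − 1² = 40, 41 − 2² = 37, 41 − 3² = 32, 41 − 4² = 25 = 5² ⇒ 41 = 4² + 5².
  101: 101 − 1² = 100 = 10² ⇒ 101 = 1² + 10².
  Combine using the Brahmagupta–Fibonacci identity (a² + b²)(c² + d²) = (ac − bd)² + (ad + bc)² = (ac + bd)² + (ad − bc)²:
  41 · 101 = 4141: from (4² + 5²)(1² + 10²), take (4·1 − 5·10, 4·10 + 5·1) = (4 − 50, 40 + 5) = (-46, 45); dropping signs (only squares matter) gives (46, 45); check 46² + 45² = 2116 + 2025 = 4141 ✓.
  Scale by k = 3: (3·46, 3·45) = (138, 135).
Step 4: Order so x ≤ y and verify: 135² + 138² = 18225 + 19044 = 37269 = n. ✓

n = 37269 = 135² + 138² (one valid representation with x ≤ y).


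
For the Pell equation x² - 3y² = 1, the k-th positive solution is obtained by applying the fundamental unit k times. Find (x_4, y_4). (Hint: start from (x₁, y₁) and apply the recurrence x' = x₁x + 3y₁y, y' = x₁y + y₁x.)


Step 1: Find the fundamental solution (x₁, y₁) of x² - 3y² = 1.
  Expand √3 as a continued fraction. a₀ = ⌊√3⌋ = 1; iterate m_{k+1} = d_k·a_k − m_k, d_{k+1} = (3 − m_{k+1}²)/d_k, a_{k+1} = ⌊(a₀ + m_{k+1})/d_{k+1}⌋ (starting m₀ = 0, d₀ = 1), with convergents p_k = a_k·p_{k-1} + p_{k-2}, q_k = a_k·q_{k-1} + q_{k-2} (p₋₁ = 1, q₋₁ = 0):
  k = 0: a₀ = 1; p₀/q₀ = 1/1; p₀² − 3·q₀² = 1 − 3 = -2.
  k = 1: m = 1, d = 2, a = ⌊(1 + 1)/2⌋ = 1; p/q = (1·1 + 1)/(1·1 + 0) = 2/1; p² − 3·q² = 4 − 3 = 1.
  The first convergent with p² − 3·q² = 1 gives the fundamental solution (x₁, y₁) = (2, 1).
Step 2: Apply the recurrence (x_{n+1}, y_{n+1}) = (x₁x_n + 3y₁y_n, x₁y_n + y₁x_n) repeatedly.
  From (x_1, y_1) = (2, 1): x_2 = 2·2 + 3·1·1 = 7; y_2 = 2·1 + 1·2 = 4.
  From (x_2, y_2) = (7, 4): x_3 = 2·7 + 3·1·4 = 26; y_3 = 2·4 + 1·7 = 15.
  From (x_3, y_3) = (26, 15): x_4 = 2·26 + 3·1·15 = 97; y_4 = 2·15 + 1·26 = 56.
Step 3: Verify x_4² - 3·y_4² = 9409 - 9408 = 1 (should be 1). ✓

(x_1, y_1) = (2, 1); (x_4, y_4) = (97, 56).


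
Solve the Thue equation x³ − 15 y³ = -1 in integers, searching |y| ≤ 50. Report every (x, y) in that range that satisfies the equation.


The equation is x³ - 15y³ = -1. For fixed y, x³ = 15·y³ − 1, so a solution requires the RHS to be a perfect cube.
Strategy: iterate y from -50 to 50, compute RHS = 15·y³ − 1, and check whether it is a (positive or negative) perfect cube.
Check small values of y:
  y = 0: RHS = -1 = (-1)³ ⇒ x = -1 works.
  y = 1: RHS = 14 is not a perfect cube.
  y = -1: RHS = -16 is not a perfect cube.
  y = 2: RHS = 119 is not a perfect cube.
  y = -2: RHS = -121 is not a perfect cube.
  y = 3: RHS = 404 is not a perfect cube.
  y = -3: RHS = -406 is not a perfect cube.
Continuing the search up to |y| = 50 finds no further solutions beyond those listed.
Collected solutions: (-1, 0).

Solutions (with |y| ≤ 50): (-1, 0).


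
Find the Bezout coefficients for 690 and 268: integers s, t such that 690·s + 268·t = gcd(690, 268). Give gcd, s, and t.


Euclidean algorithm on (690, 268) — divide until remainder is 0:
  690 = 2 · 268 + 154
  268 = 1 · 154 + 114
  154 = 1 · 114 + 40
  114 = 2 · 40 + 34
  40 = 1 · 34 + 6
  34 = 5 · 6 + 4
  6 = 1 · 4 + 2
  4 = 2 · 2 + 0
gcd(690, 268) = 2.
Track Bezout coefficients alongside the remainders: start with r₀ = 690 = a·1 + b·0 (s = 1, t = 0) and r₁ = 268 = a·0 + b·1 (s = 0, t = 1); each new remainder r_{k+1} = r_{k-1} − q_k·r_k inherits s_{k+1} = s_{k-1} − q_k·s_k, t_{k+1} = t_{k-1} − q_k·t_k, so r_k = a·s_k + b·t_k at every step:
  q = 2: r = 154, s = 1 − 2·0 = 1, t = 0 − 2·1 = -2  (check: 690·1 + 268·(-2) = 154)
  q = 1: r = 114, s = 0 − 1·1 = -1, t = 1 − 1·(-2) = 3  (check: 690·(-1) + 268·3 = 114)
  q = 1: r = 40, s = 1 − 1·(-1) = 2, t = -2 − 1·3 = -5  (check: 690·2 + 268·(-5) = 40)
  q = 2: r = 34, s = -1 − 2·2 = -5, t = 3 − 2·(-5) = 13  (check: 690·(-5) + 268·13 = 34)
  q = 1: r = 6, s = 2 − 1·(-5) = 7, t = -5 − 1·13 = -18  (check: 690·7 + 268·(-18) = 6)
  q = 5: r = 4, s = -5 − 5·7 = -40, t = 13 − 5·(-18) = 103  (check: 690·(-40) + 268·103 = 4)
  q = 1: r = 2, s = 7 − 1·(-40) = 47, t = -18 − 1·103 = -121  (check: 690·47 + 268·(-121) = 2)
The row with r = 2 (the gcd) gives the Bezout coefficients s = 47, t = -121.
Result: 690 · (47) + 268 · (-121) = 2.

gcd(690, 268) = 2; s = 47, t = -121 (check: 690·47 + 268·(-121) = 2).


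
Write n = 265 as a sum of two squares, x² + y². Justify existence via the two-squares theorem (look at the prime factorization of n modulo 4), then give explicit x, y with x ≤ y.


Step 1: Factor n = 265 = 5 · 53.
Step 2: Check the mod-4 condition on each prime factor: 5 ≡ 1 (mod 4), exponent 1; 53 ≡ 1 (mod 4), exponent 1.
All primes ≡ 3 (mod 4) appear to even exponent (or don't appear), so by the two-squares theorem n IS expressible as a sum of two squares.
Step 3: Build a representation. Here n = 5 · 53 is a product of primes ≡ 1 (mod 4). Each prime p ≡ 1 (mod 4) is itself a sum of two squares; find a² by testing p − a² for a perfect square:
  5: 5 − 1² = 4 = 2² ⇒ 5 = 1² + 2².
  53: 53 − 1² = 52, 53 − 2² = 49 = 7² ⇒ 53 = 2² + 7².
  Combine using the Brahmagupta–Fibonacci identity (a² + b²)(c² + d²) = (ac − bd)² + (ad + bc)² = (ac + bd)² + (ad − bc)²:
  5 · 53 = 265: from (1² + 2²)(2² + 7²), take (1·2 − 2·7, 1·7 + 2·2) = (2 − 14, 7 + 4) = (-12, 11); dropping signs (only squares matter) gives (12, 11); check 12² + 11² = 144 + 121 = 265 ✓.
Step 4: Order so x ≤ y and verify: 11² + 12² = 121 + 144 = 265 = n. ✓

n = 265 = 11² + 12² (one valid representation with x ≤ y).


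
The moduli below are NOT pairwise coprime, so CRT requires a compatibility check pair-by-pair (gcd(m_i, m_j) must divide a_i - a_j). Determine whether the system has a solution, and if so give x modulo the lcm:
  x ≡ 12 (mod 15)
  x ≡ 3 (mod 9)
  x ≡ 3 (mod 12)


Moduli 15, 9, 12 are not pairwise coprime, so CRT works modulo lcm(m_i) when all pairwise compatibility conditions hold.
Pairwise compatibility: gcd(m_i, m_j) must divide a_i - a_j for every pair.
Merge one congruence at a time:
  Start: x ≡ 12 (mod 15).
  Combine with x ≡ 3 (mod 9): gcd(15, 9) = 3; 3 - 12 = -9, which IS divisible by 3, so compatible.
    Write x = 12 + 15·t and substitute into x ≡ 3 (mod 9): 15·t ≡ 3 − 12 = -9 (mod 9).
    Divide the congruence (and modulus) by g = 3: 5·t ≡ -3 (mod 3).
    Reduce coefficients mod 3: 2·t ≡ 0 (mod 3).
    The inverse of 2 mod 3 is 2 (since 2·2 = 4 = 1·3 + 1), so t ≡ 2·0 = 0 ≡ 0 (mod 3).
    Then x = 12 + 15·0 = 12, valid modulo lcm(15, 9) = 45: x ≡ 12 (mod 45).
  Combine with x ≡ 3 (mod 12): gcd(45, 12) = 3; 3 - 12 = -9, which IS divisible by 3, so compatible.
    Write x = 12 + 45·t and substitute into x ≡ 3 (mod 12): 45·t ≡ 3 − 12 = -9 (mod 12).
    Divide the congruence (and modulus) by g = 3: 15·t ≡ -3 (mod 4).
    Reduce coefficients mod 4: 3·t ≡ 1 (mod 4).
    The inverse of 3 mod 4 is 3 (since 3·3 = 9 = 2·4 + 1), so t ≡ 3·1 = 3 ≡ 3 (mod 4).
    Then x = 12 + 45·3 = 147, valid modulo lcm(45, 12) = 180: x ≡ 147 (mod 180).
Verify: 147 mod 15 = 12, 147 mod 9 = 3, 147 mod 12 = 3.

x ≡ 147 (mod 180).
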